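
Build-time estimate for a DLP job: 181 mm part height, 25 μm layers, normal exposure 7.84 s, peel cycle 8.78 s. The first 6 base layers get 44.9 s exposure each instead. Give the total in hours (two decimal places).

33.49 hours

Number of layers: 181 / 0.025 → 7240 (rounded up).
Base layers = 6 × (44.9 + 8.78), so 322.08 s.
Remaining layers: 7234 × (7.84 + 8.78) → 120229.08 s.
Sum: 322.08 + 120229.08 = 120551.16 s → 33.49 hours.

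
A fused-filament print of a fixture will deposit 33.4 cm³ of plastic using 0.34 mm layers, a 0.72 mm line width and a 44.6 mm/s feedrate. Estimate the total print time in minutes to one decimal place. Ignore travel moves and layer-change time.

51.0 minutes

Extrusion cross-section: 0.34 × 0.72 → 0.2448 mm².
Path length: 33400 mm³ / 0.2448 mm² → 136437.9 mm.
Extrusion time = 136437.9 / 44.6 = 3059.1 s.
In the requested units: 3059.1 s = 51.0 minutes.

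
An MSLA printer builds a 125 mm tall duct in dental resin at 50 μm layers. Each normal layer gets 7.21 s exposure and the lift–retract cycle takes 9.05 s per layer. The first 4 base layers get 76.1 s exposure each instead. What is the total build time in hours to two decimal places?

Layer count = ceil(125 / 0.05) = 2500.
Bottom layers = 4 × (76.1 + 9.05), so 340.6 s.
Remaining layers: 2496 × (7.21 + 9.05) → 40584.96 s.
Total = 340.6 + 40584.96 = 40925.56 s = 11.37 hours.

11.37 hours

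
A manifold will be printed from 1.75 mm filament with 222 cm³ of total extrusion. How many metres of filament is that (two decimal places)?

Filament cross-section = π × (1.75/2)² = 2.4053 mm².
L = 222000 mm³ / 2.4053 mm² = 92296.18 mm, i.e. 92.30 m.

92.30 m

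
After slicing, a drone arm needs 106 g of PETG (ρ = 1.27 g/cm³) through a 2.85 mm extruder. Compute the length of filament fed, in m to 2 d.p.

13.08 m

Volume = 106 g / 1.27 g·cm⁻³ = 83.4646 cm³ = 83464.6 mm³.
Filament cross-section = π × (2.85/2)² = 6.3794 mm².
Length = 83464.6 / 6.3794 = 13083.46 mm = 13.08 m.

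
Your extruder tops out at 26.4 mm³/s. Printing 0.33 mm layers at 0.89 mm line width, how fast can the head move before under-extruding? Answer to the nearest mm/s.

A: 0.33 × 0.89 → 0.2937 mm².
Max speed = 26.4 / 0.2937 = 89.89 ≈ 90 mm/s.

90 mm/s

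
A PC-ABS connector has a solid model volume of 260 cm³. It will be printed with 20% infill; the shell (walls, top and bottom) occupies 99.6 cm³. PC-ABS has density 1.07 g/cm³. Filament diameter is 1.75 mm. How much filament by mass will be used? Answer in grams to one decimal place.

Infill region: 260 − 99.6 → 160.4 cm³.
Infill deposited: 0.20 × 160.4 → 32.08 cm³.
Total printed volume = 99.6 + 32.08 = 131.68 cm³.
Mass: 131.68 × 1.07 → 140.8976 g.

140.9 g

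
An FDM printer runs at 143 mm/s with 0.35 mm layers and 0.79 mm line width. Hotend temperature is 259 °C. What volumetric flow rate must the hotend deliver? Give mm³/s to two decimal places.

39.54

Extrusion cross-section = 0.35 × 0.79 = 0.2765 mm².
Q = v·A = 143 × 0.2765 = 39.54 mm³/s.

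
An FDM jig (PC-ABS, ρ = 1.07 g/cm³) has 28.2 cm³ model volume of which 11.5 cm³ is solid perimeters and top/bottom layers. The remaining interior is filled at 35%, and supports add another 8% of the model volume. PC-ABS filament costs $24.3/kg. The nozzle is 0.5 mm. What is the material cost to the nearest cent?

Interior volume = 28.2 − 11.5 = 16.7 cm³.
Deposited infill = 0.35 × 16.7, so 5.845 cm³.
Support = 0.08 × 28.2 = 2.256 cm³.
Total printed volume: 11.5 + 5.845 + 2.256 → 19.601 cm³.
Mass = 19.601 × 1.07, so 20.97307 g.
Cost = 20.97307 g / 1000 × $24.3/kg = $0.51.

$0.51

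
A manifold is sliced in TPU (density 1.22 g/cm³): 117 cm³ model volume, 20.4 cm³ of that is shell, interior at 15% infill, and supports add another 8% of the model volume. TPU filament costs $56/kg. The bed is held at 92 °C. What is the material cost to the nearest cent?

Volume inside the shell = 117 − 20.4 = 96.6 cm³.
Deposited infill = 0.15 × 96.6 = 14.49 cm³.
Support = 0.08 × 117 = 9.36 cm³.
Total extruded = 20.4 + 14.49 + 9.36, so 44.25 cm³.
Mass = 44.25 × 1.22 = 53.985 g.
Cost = 53.985 g / 1000 × $56/kg = $3.02.

$3.02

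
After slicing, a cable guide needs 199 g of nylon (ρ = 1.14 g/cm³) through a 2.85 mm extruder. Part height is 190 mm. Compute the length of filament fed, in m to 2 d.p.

27.36 m

Volume = 199 g / 1.14 g·cm⁻³ = 174.5614 cm³ = 174561.4 mm³.
A = π r² = π × 1.425² = 6.3794 mm².
L = V/A = 174561.4/6.3794 = 27363.29 mm → 27.36 m.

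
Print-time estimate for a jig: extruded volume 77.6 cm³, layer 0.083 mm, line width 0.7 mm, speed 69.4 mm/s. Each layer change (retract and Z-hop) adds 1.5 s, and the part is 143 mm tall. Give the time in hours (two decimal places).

Extrusion cross-section: 0.083 × 0.7 → 0.0581 mm².
Path length: 77600 mm³ / 0.0581 mm² → 1335628.2 mm.
Time extruding = 1335628.2 / 69.4 = 19245.4 s.
Layer count = ceil(143 / 0.083) = 1723.
Z-hop total = 1723 × 1.5 = 2584.5 s.
Total = 19245.4 + 2584.5 = 21829.9 s = 6.06 hours.

6.06 hours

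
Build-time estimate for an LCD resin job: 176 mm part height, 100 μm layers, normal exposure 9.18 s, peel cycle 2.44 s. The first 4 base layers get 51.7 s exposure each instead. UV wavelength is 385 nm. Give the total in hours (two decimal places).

5.73 hours

Number of layers: 176 / 0.1 → 1760 (rounded up).
Base layers = 4 × (51.7 + 2.44) = 216.56 s.
Regular layers: 1756 × (9.18 + 2.44) → 20404.72 s.
Sum: 216.56 + 20404.72 = 20621.28 s → 5.73 hours.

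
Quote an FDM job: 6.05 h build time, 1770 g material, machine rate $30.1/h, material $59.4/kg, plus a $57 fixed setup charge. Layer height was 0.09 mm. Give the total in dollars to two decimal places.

$344.24

Machine-time cost = 30.1 × 6.05, so $182.105.
Material charge = 59.4 × 1770/1000 = $105.138.
Total = 182.105 + 105.138 + 57 = 344.243 ≈ $344.24.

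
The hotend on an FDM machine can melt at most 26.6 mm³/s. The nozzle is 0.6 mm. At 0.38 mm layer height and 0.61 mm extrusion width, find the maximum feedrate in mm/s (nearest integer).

Extrusion cross-section: 0.38 × 0.61 → 0.2318 mm².
Max speed = 26.6 / 0.2318 = 114.75 ≈ 115 mm/s.

115 mm/s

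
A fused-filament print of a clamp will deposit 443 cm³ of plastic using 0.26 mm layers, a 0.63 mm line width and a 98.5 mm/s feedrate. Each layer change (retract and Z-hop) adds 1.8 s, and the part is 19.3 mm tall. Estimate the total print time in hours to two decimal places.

Bead cross-section = 0.26 × 0.63 = 0.1638 mm².
Total extruded path = 443000/0.1638 = 2704517.7 mm.
Extrusion time: 2704517.7 / 98.5 → 27457 s.
Number of layers: 19.3 / 0.26 → 75 (rounded up).
Layer-change overhead = 75 × 1.8 = 135 s.
Altogether 27457 + 135 = 27592 s, i.e. 7.66 hours.

7.66 hours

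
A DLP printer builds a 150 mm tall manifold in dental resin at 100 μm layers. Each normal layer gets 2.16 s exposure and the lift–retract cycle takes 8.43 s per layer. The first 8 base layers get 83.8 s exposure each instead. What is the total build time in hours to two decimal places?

Number of layers: 150 / 0.1 → 1500 (rounded up).
Burn-in layers = 8 × (83.8 + 8.43), so 737.84 s.
Remaining layers: 1492 × (2.16 + 8.43) → 15800.28 s.
Sum: 737.84 + 15800.28 = 16538.12 s → 4.59 hours.

4.59 hours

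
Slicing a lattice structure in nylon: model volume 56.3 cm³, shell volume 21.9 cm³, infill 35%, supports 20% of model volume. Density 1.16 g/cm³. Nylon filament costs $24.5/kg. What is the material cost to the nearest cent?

Volume inside the shell: 56.3 − 21.9 → 34.4 cm³.
Infill deposited = 0.35 × 34.4 = 12.04 cm³.
Support: 0.20 × 56.3 → 11.26 cm³.
Deposited volume = 21.9 + 12.04 + 11.26, so 45.2 cm³.
Mass = 45.2 × 1.16, so 52.432 g.
At $24.5/kg: 52.432/1000 × 24.5 = $1.28.

$1.28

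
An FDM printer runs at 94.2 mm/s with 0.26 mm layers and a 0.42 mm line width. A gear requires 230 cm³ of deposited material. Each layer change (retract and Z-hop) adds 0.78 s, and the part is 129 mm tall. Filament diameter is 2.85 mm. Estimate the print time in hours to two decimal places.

6.32 hours

Line area = 0.26 × 0.42 = 0.1092 mm².
Toolpath length = 230 cm³ / 0.1092 mm² = 230000 / 0.1092 = 2106227.1 mm.
Time extruding: 2106227.1 / 94.2 → 22359.1 s.
Layer count = ceil(129 / 0.26) = 497.
Layer-change overhead = 497 × 0.78 = 387.66 s.
Total = 22359.1 + 387.66 = 22746.76 s = 6.32 hours.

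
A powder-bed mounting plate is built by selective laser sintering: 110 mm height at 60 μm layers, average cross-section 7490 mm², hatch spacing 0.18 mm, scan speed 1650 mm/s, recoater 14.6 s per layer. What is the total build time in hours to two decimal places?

20.29 hours

Layer count = ceil(110 / 0.06) = 1834.
Scan path per layer = 7490 / 0.18, so 41611.1 mm.
Laser time per layer: 41611.1 / 1650 → 25.2188 s.
Layer cycle = 25.2188 + 14.6 = 39.8188 s.
1834 layers × 39.8188 s/layer = 73027.6792 s, i.e. 20.29 hours.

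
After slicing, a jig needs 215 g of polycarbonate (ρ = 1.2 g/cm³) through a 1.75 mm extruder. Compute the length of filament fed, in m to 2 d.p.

74.49 m

Volume = 215 g / 1.2 g·cm⁻³ = 179.1667 cm³ = 179166.7 mm³.
A = π r² = π × 0.875² = 2.4053 mm².
L = V/A = 179166.7/2.4053 = 74488.3 mm → 74.49 m.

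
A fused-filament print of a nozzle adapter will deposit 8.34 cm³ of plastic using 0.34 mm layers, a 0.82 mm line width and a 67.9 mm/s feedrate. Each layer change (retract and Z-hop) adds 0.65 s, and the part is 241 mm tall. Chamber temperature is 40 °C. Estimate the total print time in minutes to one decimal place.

15.0 minutes

Extrusion cross-section = 0.34 × 0.82, so 0.2788 mm².
Toolpath length = 8.34 cm³ / 0.2788 mm² = 8340 / 0.2788 = 29913.9 mm.
Extrusion time = 29913.9 / 67.9, so 440.6 s.
Layer count = ceil(241 / 0.34) = 709.
Non-print overhead = 709 × 0.65, so 460.85 s.
Total = 440.6 + 460.85 = 901.45 s = 15.0 minutes.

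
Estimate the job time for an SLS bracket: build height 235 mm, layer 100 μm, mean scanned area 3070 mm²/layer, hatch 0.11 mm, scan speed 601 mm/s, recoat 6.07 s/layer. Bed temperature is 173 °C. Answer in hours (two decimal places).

Layers = ⌈235/0.1⌉ = 2350.
Per-layer scan distance: 3070 / 0.11 → 27909.1 mm.
Per-layer scan time = 27909.1 / 601 = 46.4378 s.
Layer cycle = 46.4378 + 6.07, so 52.5078 s.
2350 layers × 52.5078 s/layer = 123393.33 s, i.e. 34.28 hours.

34.28 hours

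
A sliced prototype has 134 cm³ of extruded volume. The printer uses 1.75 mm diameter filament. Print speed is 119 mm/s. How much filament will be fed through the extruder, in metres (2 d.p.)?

55.71 m

Filament cross-section = π × (1.75/2)² = 2.4053 mm².
L = 134000 mm³ / 2.4053 mm² = 55710.31 mm, i.e. 55.71 m.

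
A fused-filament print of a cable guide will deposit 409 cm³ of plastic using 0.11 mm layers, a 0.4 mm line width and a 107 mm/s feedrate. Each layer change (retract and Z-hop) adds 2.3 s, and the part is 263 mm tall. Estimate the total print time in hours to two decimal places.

25.66 hours

Line area = 0.11 × 0.4 = 0.044 mm².
Total extruded path = 409000/0.044 = 9295454.5 mm.
Time extruding = 9295454.5 / 107 = 86873.4 s.
Number of layers: 263 / 0.11 → 2391 (rounded up).
Z-hop total = 2391 × 2.3, so 5499.3 s.
Altogether 86873.4 + 5499.3 = 92372.7 s, i.e. 25.66 hours.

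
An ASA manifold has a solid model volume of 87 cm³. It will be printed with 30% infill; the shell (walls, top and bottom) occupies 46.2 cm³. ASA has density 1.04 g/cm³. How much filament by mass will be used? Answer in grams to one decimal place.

60.8 g

Volume inside the shell = 87 − 46.2, so 40.8 cm³.
Deposited infill = 0.30 × 40.8, so 12.24 cm³.
Deposited volume: 46.2 + 12.24 → 58.44 cm³.
Mass = 58.44 × 1.04 = 60.7776 g.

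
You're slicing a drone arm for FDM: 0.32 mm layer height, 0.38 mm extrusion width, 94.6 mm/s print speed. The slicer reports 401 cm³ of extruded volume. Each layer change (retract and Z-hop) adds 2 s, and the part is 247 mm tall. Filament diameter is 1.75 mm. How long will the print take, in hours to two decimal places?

Bead cross-section: 0.32 × 0.38 → 0.1216 mm².
Toolpath length = 401 cm³ / 0.1216 mm² = 401000 / 0.1216 = 3297697.4 mm.
Print-move time = 3297697.4 / 94.6, so 34859.4 s.
Number of layers: 247 / 0.32 → 772 (rounded up).
Z-hop total = 772 × 2, so 1544 s.
Total = 34859.4 + 1544 = 36403.4 s = 10.11 hours.

10.11 hours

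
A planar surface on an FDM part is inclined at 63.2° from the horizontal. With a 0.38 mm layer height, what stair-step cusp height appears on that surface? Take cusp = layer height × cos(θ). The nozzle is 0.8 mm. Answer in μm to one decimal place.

h_c = t·cos θ = 0.38 × 0.4509 = 0.171342 mm (171.3 μm).

171.3 μm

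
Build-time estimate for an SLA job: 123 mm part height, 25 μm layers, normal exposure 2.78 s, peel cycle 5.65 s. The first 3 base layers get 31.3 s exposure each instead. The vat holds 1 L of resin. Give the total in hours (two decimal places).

11.54 hours

Number of layers: 123 / 0.025 → 4920 (rounded up).
Base layers = 3 × (31.3 + 5.65) = 110.85 s.
Remaining layers = 4917 × (2.78 + 5.65), so 41450.31 s.
Total = 110.85 + 41450.31 = 41561.16 s = 11.54 hours.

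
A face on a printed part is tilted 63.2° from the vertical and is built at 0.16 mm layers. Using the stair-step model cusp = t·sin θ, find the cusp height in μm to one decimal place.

142.8 μm

h_c = t·sin θ = 0.16 × 0.8926 = 0.142816 mm (142.8 μm).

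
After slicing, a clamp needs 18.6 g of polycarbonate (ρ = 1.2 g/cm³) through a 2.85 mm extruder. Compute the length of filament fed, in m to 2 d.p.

2.43 m

Extruded volume: 18.6/1.2 = 15.5 cm³ (15500 mm³).
Filament cross-section = π × (2.85/2)² = 6.3794 mm².
Length = 15500 / 6.3794 = 2429.7 mm = 2.43 m.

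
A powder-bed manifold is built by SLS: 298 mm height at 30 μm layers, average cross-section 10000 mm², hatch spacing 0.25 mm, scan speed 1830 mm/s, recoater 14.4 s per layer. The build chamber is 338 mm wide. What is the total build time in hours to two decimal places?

Number of layers: 298 / 0.03 → 9934 (rounded up).
Per-layer scan distance = 10000 / 0.25 = 40000 mm.
Laser time per layer = 40000 / 1830, so 21.8579 s.
Layer cycle = 21.8579 + 14.4 = 36.2579 s.
Build time = 9934 × 36.2579 = 360185.9786 s = 100.05 hours.

100.05 hours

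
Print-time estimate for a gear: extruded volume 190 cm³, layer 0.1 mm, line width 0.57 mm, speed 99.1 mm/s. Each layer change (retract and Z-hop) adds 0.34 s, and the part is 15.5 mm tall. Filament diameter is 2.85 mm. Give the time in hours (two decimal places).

9.36 hours

Bead cross-section: 0.1 × 0.57 → 0.057 mm².
Path length: 190000 mm³ / 0.057 mm² → 3333333.3 mm.
Time extruding = 3333333.3 / 99.1, so 33636.1 s.
Number of layers: 15.5 / 0.1 → 155 (rounded up).
Layer-change overhead = 155 × 0.34 = 52.7 s.
Altogether 33636.1 + 52.7 = 33688.8 s, i.e. 9.36 hours.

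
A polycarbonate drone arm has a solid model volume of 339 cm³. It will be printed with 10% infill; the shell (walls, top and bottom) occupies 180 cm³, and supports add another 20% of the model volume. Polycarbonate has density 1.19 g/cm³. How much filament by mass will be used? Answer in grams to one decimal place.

Infill region = 339 − 180, so 159 cm³.
Deposited infill = 0.10 × 159 = 15.9 cm³.
Support = 0.20 × 339, so 67.8 cm³.
Deposited volume: 180 + 15.9 + 67.8 → 263.7 cm³.
Mass = 263.7 × 1.19 = 313.803 g.

313.8 g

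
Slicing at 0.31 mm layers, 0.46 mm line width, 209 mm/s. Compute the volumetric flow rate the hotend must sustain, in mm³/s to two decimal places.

29.80

A = 0.31 × 0.46, so 0.1426 mm².
Q = v·A = 209 × 0.1426 = 29.80 mm³/s.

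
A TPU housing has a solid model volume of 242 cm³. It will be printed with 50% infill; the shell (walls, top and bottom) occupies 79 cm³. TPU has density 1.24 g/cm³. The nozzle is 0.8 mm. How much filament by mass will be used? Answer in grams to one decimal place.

199.0 g

Interior volume: 242 − 79 → 163 cm³.
Infill volume = 0.50 × 163 = 81.5 cm³.
Total printed volume: 79 + 81.5 → 160.5 cm³.
Mass = 160.5 × 1.24, so 199.02 g.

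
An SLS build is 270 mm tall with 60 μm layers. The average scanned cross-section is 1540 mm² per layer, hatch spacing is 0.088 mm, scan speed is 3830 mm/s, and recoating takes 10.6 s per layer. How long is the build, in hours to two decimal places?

18.96 hours

Number of layers: 270 / 0.06 → 4500 (rounded up).
Scan path per layer = 1540 / 0.088 = 17500 mm.
Per-layer scan time = 17500 / 3830 = 4.5692 s.
Per-layer time = 4.5692 + 10.6, so 15.1692 s.
4500 layers × 15.1692 s/layer = 68261.4 s, i.e. 18.96 hours.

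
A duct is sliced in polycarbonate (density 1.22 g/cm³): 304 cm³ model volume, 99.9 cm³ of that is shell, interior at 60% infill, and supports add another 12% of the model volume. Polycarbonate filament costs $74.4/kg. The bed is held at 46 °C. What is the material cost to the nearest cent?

Infill region = 304 − 99.9 = 204.1 cm³.
Infill volume: 0.60 × 204.1 → 122.46 cm³.
Support = 0.12 × 304, so 36.48 cm³.
Deposited volume = 99.9 + 122.46 + 36.48, so 258.84 cm³.
Mass = 258.84 × 1.22, so 315.7848 g.
At $74.4/kg: 315.7848/1000 × 74.4 = $23.49.

$23.49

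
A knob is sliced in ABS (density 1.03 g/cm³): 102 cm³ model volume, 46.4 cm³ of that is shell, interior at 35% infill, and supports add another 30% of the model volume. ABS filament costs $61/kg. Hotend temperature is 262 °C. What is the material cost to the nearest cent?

Infill region = 102 − 46.4, so 55.6 cm³.
Infill deposited = 0.35 × 55.6 = 19.46 cm³.
Support: 0.30 × 102 → 30.6 cm³.
Total printed volume = 46.4 + 19.46 + 30.6, so 96.46 cm³.
Mass = 96.46 × 1.03 = 99.3538 g.
At $61/kg: 99.3538/1000 × 61 = $6.06.

$6.06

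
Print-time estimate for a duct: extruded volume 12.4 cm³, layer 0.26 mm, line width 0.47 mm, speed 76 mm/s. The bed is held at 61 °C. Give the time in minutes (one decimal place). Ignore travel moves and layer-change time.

22.3 minutes

Extrusion cross-section: 0.26 × 0.47 → 0.1222 mm².
Total extruded path = 12400/0.1222 = 101473 mm.
Print-move time: 101473 / 76 → 1335.2 s.
In the requested units: 1335.2 s = 22.3 minutes.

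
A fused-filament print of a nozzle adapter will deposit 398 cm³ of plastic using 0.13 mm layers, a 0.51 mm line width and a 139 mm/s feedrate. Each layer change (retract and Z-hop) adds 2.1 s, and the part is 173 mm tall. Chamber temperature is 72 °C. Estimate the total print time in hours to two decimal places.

Bead cross-section: 0.13 × 0.51 → 0.0663 mm².
Total extruded path = 398000/0.0663 = 6003016.6 mm.
Time extruding: 6003016.6 / 139 → 43187.2 s.
Layer count = ceil(173 / 0.13) = 1331.
Layer-change overhead = 1331 × 2.1 = 2795.1 s.
Altogether 43187.2 + 2795.1 = 45982.3 s, i.e. 12.77 hours.

12.77 hours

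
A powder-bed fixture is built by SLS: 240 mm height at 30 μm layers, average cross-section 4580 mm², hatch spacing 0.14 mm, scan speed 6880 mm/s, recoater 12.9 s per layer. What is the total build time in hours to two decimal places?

39.23 hours

Layer count = ceil(240 / 0.03) = 8000.
Hatch length per layer = 4580 / 0.14 = 32714.3 mm.
Laser time per layer = 32714.3 / 6880 = 4.755 s.
Per-layer time: 4.755 + 12.9 → 17.655 s.
Build time = 8000 × 17.655 = 141240 s = 39.23 hours.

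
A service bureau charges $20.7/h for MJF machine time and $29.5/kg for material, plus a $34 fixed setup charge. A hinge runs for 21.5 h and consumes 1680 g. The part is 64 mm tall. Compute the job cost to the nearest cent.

Machine cost = 20.7 × 21.5 = $445.05.
Feedstock cost = 29.5 × 1680/1000, so $49.56.
Total = 445.05 + 49.56 + 34 = $528.61.

$528.61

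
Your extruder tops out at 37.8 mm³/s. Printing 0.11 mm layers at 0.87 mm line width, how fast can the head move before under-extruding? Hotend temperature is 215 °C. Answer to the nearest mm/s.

A = 0.11 × 0.87 = 0.0957 mm².
v_max = Q/A = 37.8/0.0957 = 394.98 mm/s → 395 mm/s.

395 mm/s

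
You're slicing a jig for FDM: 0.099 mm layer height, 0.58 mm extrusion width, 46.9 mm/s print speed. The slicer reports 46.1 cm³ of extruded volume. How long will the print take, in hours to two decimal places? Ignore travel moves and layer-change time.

Bead cross-section: 0.099 × 0.58 → 0.05742 mm².
Path length: 46100 mm³ / 0.05742 mm² → 802856.1 mm.
Print-move time = 802856.1 / 46.9 = 17118.5 s.
Converting: 17118.5 s = 4.76 hours.

4.76 hours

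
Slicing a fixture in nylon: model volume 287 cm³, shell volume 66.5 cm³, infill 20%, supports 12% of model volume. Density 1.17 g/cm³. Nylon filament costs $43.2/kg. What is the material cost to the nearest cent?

Infill region = 287 − 66.5 = 220.5 cm³.
Infill deposited = 0.20 × 220.5, so 44.1 cm³.
Support = 0.12 × 287, so 34.44 cm³.
Total extruded = 66.5 + 44.1 + 34.44 = 145.04 cm³.
Mass = 145.04 × 1.17 = 169.6968 g.
Cost = 169.6968 g / 1000 × $43.2/kg = $7.33.

$7.33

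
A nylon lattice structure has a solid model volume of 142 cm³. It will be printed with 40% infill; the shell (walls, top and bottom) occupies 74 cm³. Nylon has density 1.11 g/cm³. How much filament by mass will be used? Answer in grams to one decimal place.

Infill region: 142 − 74 → 68 cm³.
Infill deposited: 0.40 × 68 → 27.2 cm³.
Deposited volume = 74 + 27.2, so 101.2 cm³.
Mass = 101.2 × 1.11 = 112.332 g.

112.3 g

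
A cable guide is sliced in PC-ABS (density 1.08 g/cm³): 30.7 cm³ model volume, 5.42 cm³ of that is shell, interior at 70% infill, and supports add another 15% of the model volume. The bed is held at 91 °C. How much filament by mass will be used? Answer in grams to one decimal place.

29.9 g

Infill region: 30.7 − 5.42 → 25.28 cm³.
Infill volume: 0.70 × 25.28 → 17.696 cm³.
Support = 0.15 × 30.7 = 4.605 cm³.
Total printed volume = 5.42 + 17.696 + 4.605 = 27.721 cm³.
Mass = 27.721 × 1.08, so 29.93868 g.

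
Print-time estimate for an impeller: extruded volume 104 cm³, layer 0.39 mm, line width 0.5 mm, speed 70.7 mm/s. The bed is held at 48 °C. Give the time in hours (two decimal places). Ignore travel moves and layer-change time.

Line area: 0.39 × 0.5 → 0.195 mm².
Total extruded path = 104000/0.195 = 533333.3 mm.
Time extruding = 533333.3 / 70.7, so 7543.6 s.
In the requested units: 7543.6 s = 2.10 hours.

2.10 hours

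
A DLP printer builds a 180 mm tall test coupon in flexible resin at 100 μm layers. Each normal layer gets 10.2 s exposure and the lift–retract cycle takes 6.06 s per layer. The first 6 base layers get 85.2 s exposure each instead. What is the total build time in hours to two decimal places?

Layer count = ceil(180 / 0.1) = 1800.
Bottom layers: 6 × (85.2 + 6.06) → 547.56 s.
Regular layers = 1794 × (10.2 + 6.06), so 29170.44 s.
Total = 547.56 + 29170.44 = 29718 s = 8.26 hours.

8.26 hours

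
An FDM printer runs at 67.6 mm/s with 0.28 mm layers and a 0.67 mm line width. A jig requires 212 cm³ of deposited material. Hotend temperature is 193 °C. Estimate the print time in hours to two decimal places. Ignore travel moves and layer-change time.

4.64 hours

Line area = 0.28 × 0.67, so 0.1876 mm².
Path length: 212000 mm³ / 0.1876 mm² → 1130064 mm.
Time extruding = 1130064 / 67.6, so 16716.9 s.
In the requested units: 16716.9 s = 4.64 hours.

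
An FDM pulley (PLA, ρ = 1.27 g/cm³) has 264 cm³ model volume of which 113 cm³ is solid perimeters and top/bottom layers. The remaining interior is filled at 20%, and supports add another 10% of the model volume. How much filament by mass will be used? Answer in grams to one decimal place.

Volume inside the shell = 264 − 113, so 151 cm³.
Infill deposited: 0.20 × 151 → 30.2 cm³.
Support = 0.10 × 264, so 26.4 cm³.
Total extruded = 113 + 30.2 + 26.4 = 169.6 cm³.
Mass = 169.6 × 1.27 = 215.392 g.

215.4 g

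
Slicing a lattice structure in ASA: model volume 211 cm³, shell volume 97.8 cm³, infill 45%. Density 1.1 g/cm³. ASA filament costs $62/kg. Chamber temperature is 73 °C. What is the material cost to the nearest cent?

Interior volume: 211 − 97.8 → 113.2 cm³.
Deposited infill = 0.45 × 113.2 = 50.94 cm³.
Total printed volume: 97.8 + 50.94 → 148.74 cm³.
Mass: 148.74 × 1.1 → 163.614 g.
At $62/kg: 163.614/1000 × 62 = $10.14.

$10.14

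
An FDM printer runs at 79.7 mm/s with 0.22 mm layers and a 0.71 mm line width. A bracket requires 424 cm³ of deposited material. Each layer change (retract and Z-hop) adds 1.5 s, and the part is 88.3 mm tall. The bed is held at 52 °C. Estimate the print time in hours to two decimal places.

9.63 hours

Bead cross-section = 0.22 × 0.71 = 0.1562 mm².
Toolpath length = 424 cm³ / 0.1562 mm² = 424000 / 0.1562 = 2714468.6 mm.
Time extruding: 2714468.6 / 79.7 → 34058.6 s.
Layer count = ceil(88.3 / 0.22) = 402.
Non-print overhead = 402 × 1.5 = 603 s.
Total = 34058.6 + 603 = 34661.6 s = 9.63 hours.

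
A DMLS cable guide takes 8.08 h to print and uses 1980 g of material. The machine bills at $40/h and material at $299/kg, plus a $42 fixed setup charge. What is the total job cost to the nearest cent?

Machine cost: 40 × 8.08 → $323.20.
Material cost: 299 × 1980/1000 → $592.02.
Total = 323.20 + 592.02 + 42 = $957.22.

$957.22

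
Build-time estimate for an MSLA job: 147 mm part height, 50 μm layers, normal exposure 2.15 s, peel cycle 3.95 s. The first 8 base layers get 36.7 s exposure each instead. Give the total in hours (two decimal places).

Layers = ⌈147/0.05⌉ = 2940.
Bottom layers = 8 × (36.7 + 3.95), so 325.2 s.
Normal layers = 2932 × (2.15 + 3.95) = 17885.2 s.
Total = 325.2 + 17885.2 = 18210.4 s = 5.06 hours.

5.06 hours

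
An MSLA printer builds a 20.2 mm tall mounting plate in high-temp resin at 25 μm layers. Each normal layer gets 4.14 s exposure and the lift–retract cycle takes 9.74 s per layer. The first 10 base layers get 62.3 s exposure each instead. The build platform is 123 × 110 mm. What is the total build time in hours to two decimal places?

3.28 hours

Layer count = ceil(20.2 / 0.025) = 808.
Bottom layers: 10 × (62.3 + 9.74) → 720.4 s.
Regular layers = 798 × (4.14 + 9.74) = 11076.24 s.
Total = 720.4 + 11076.24 = 11796.64 s = 3.28 hours.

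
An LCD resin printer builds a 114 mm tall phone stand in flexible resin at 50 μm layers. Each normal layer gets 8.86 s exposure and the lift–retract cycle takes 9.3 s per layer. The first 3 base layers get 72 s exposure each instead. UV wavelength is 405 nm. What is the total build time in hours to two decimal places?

11.55 hours

Layer count = ceil(114 / 0.05) = 2280.
Base layers = 3 × (72 + 9.3), so 243.9 s.
Remaining layers: 2277 × (8.86 + 9.3) → 41350.32 s.
Total = 243.9 + 41350.32 = 41594.22 s = 11.55 hours.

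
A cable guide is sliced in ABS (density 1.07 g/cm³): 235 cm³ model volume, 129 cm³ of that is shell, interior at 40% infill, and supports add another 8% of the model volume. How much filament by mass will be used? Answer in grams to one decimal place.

203.5 g

Interior volume = 235 − 129 = 106 cm³.
Infill deposited = 0.40 × 106, so 42.4 cm³.
Support: 0.08 × 235 → 18.8 cm³.
Deposited volume = 129 + 42.4 + 18.8 = 190.2 cm³.
Mass = 190.2 × 1.07, so 203.514 g.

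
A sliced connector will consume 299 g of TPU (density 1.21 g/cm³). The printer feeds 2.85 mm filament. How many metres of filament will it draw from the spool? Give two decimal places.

38.74 m

Extruded volume: 299/1.21 = 247.1074 cm³ (247107.4 mm³).
Cross-section of 2.85 mm filament: π·(2.85/2)² = 6.3794 mm².
L = V/A = 247107.4/6.3794 = 38735.21 mm → 38.74 m.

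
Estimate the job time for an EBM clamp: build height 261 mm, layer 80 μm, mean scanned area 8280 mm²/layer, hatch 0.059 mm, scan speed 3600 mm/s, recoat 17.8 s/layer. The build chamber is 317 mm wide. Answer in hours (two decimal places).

51.47 hours

Layers = ⌈261/0.08⌉ = 3263.
Per-layer scan distance = 8280 / 0.059, so 140339 mm.
Beam time per layer = 140339 / 3600 = 38.9831 s.
Time per layer = 38.9831 + 17.8, so 56.7831 s.
Total: 3263 × 56.7831 s = 185283.2553 s → 51.47 hours.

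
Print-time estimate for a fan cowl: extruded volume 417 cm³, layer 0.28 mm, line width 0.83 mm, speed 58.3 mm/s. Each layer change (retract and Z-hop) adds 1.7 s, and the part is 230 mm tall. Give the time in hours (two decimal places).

Line area = 0.28 × 0.83, so 0.2324 mm².
Toolpath length = 417 cm³ / 0.2324 mm² = 417000 / 0.2324 = 1794320.1 mm.
Time extruding = 1794320.1 / 58.3, so 30777.4 s.
Number of layers: 230 / 0.28 → 822 (rounded up).
Non-print overhead: 822 × 1.7 → 1397.4 s.
Altogether 30777.4 + 1397.4 = 32174.8 s, i.e. 8.94 hours.

8.94 hours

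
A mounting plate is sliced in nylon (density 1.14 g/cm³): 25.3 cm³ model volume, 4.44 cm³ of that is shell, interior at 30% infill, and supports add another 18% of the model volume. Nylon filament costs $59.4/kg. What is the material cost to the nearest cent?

Interior volume = 25.3 − 4.44, so 20.86 cm³.
Infill deposited = 0.30 × 20.86, so 6.258 cm³.
Support: 0.18 × 25.3 → 4.554 cm³.
Total extruded = 4.44 + 6.258 + 4.554, so 15.252 cm³.
Mass: 15.252 × 1.14 → 17.38728 g.
At $59.4/kg: 17.38728/1000 × 59.4 = $1.03.

$1.03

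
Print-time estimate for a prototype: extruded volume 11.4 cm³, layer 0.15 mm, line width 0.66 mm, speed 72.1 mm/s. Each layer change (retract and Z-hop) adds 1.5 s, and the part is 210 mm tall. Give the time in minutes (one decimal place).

61.6 minutes

Line area = 0.15 × 0.66 = 0.099 mm².
Toolpath length = 11.4 cm³ / 0.099 mm² = 11400 / 0.099 = 115151.5 mm.
Extrusion time = 115151.5 / 72.1, so 1597.1 s.
Layer count = ceil(210 / 0.15) = 1400.
Non-print overhead = 1400 × 1.5 = 2100 s.
Altogether 1597.1 + 2100 = 3697.1 s, i.e. 61.6 minutes.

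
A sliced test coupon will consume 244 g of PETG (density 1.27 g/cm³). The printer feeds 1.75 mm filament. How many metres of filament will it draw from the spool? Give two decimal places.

79.88 m

Extruded volume: 244/1.27 = 192.126 cm³ (192126 mm³).
Cross-section of 1.75 mm filament: π·(1.75/2)² = 2.4053 mm².
L = V/A = 192126/2.4053 = 79876.11 mm → 79.88 m.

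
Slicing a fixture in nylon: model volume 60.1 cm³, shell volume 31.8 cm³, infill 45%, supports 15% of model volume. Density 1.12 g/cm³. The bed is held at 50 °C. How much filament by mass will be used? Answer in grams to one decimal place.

Volume inside the shell = 60.1 − 31.8, so 28.3 cm³.
Infill deposited = 0.45 × 28.3, so 12.735 cm³.
Support = 0.15 × 60.1, so 9.015 cm³.
Deposited volume: 31.8 + 12.735 + 9.015 → 53.55 cm³.
Mass: 53.55 × 1.12 → 59.976 g.

60.0 g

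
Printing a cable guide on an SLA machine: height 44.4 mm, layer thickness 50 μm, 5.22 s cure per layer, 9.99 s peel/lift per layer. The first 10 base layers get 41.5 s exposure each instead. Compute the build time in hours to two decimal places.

Number of layers: 44.4 / 0.05 → 888 (rounded up).
Burn-in layers: 10 × (41.5 + 9.99) → 514.9 s.
Remaining layers: 878 × (5.22 + 9.99) → 13354.38 s.
Total = 514.9 + 13354.38 = 13869.28 s = 3.85 hours.

3.85 hours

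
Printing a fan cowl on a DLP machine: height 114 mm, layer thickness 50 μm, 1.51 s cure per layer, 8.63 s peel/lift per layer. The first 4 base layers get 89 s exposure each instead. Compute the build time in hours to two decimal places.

6.52 hours

Number of layers: 114 / 0.05 → 2280 (rounded up).
Burn-in layers = 4 × (89 + 8.63), so 390.52 s.
Normal layers = 2276 × (1.51 + 8.63) = 23078.64 s.
Total = 390.52 + 23078.64 = 23469.16 s = 6.52 hours.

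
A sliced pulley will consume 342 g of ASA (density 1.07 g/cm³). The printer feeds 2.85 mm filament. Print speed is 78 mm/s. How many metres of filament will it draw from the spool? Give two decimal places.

50.10 m

Extruded volume: 342/1.07 = 319.6262 cm³ (319626.2 mm³).
Filament cross-section = π × (2.85/2)² = 6.3794 mm².
L = V/A = 319626.2/6.3794 = 50102.86 mm → 50.10 m.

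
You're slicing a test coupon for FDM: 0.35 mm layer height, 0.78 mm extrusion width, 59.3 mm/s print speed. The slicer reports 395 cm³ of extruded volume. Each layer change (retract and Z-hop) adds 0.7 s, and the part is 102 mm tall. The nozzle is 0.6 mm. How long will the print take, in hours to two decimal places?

Bead cross-section = 0.35 × 0.78, so 0.273 mm².
Toolpath length = 395 cm³ / 0.273 mm² = 395000 / 0.273 = 1446886.4 mm.
Print-move time = 1446886.4 / 59.3, so 24399.4 s.
Layer count = ceil(102 / 0.35) = 292.
Layer-change overhead: 292 × 0.7 → 204.4 s.
Altogether 24399.4 + 204.4 = 24603.8 s, i.e. 6.83 hours.

6.83 hours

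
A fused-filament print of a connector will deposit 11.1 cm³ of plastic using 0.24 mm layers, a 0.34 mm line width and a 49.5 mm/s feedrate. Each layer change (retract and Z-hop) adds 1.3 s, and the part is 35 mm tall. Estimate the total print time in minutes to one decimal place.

49.0 minutes

Bead cross-section = 0.24 × 0.34, so 0.0816 mm².
Toolpath length = 11.1 cm³ / 0.0816 mm² = 11100 / 0.0816 = 136029.4 mm.
Time extruding: 136029.4 / 49.5 → 2748.1 s.
Layer count = ceil(35 / 0.24) = 146.
Non-print overhead = 146 × 1.3 = 189.8 s.
Altogether 2748.1 + 189.8 = 2937.9 s, i.e. 49.0 minutes.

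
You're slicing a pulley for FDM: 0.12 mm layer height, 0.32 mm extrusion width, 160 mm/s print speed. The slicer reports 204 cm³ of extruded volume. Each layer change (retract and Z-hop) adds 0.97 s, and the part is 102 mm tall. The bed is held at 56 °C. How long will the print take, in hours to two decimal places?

Bead cross-section = 0.12 × 0.32, so 0.0384 mm².
Toolpath length = 204 cm³ / 0.0384 mm² = 204000 / 0.0384 = 5312500 mm.
Extrusion time = 5312500 / 160 = 33203.1 s.
Layers = ⌈102/0.12⌉ = 850.
Non-print overhead = 850 × 0.97, so 824.5 s.
Altogether 33203.1 + 824.5 = 34027.6 s, i.e. 9.45 hours.

9.45 hours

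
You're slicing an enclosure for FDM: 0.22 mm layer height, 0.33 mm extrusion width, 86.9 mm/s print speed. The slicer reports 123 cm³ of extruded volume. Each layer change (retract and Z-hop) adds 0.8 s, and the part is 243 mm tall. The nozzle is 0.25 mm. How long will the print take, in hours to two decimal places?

5.66 hours

Bead cross-section = 0.22 × 0.33, so 0.0726 mm².
Toolpath length = 123 cm³ / 0.0726 mm² = 123000 / 0.0726 = 1694214.9 mm.
Print-move time = 1694214.9 / 86.9 = 19496.1 s.
Number of layers: 243 / 0.22 → 1105 (rounded up).
Layer-change overhead = 1105 × 0.8, so 884 s.
Total = 19496.1 + 884 = 20380.1 s = 5.66 hours.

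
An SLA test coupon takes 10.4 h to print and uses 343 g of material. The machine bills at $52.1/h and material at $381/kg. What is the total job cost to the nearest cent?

$672.52

Machine cost = 52.1 × 10.4 = $541.84.
Feedstock cost = 381 × 343/1000 = $130.683.
Job cost: 541.84 + 130.683 = 672.523 ≈ $672.52.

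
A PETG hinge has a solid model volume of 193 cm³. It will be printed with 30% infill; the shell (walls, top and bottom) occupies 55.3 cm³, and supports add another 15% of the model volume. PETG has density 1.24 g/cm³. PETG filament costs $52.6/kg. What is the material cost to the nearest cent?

Interior volume = 193 − 55.3, so 137.7 cm³.
Infill deposited: 0.30 × 137.7 → 41.31 cm³.
Support = 0.15 × 193, so 28.95 cm³.
Total extruded = 55.3 + 41.31 + 28.95 = 125.56 cm³.
Mass = 125.56 × 1.24 = 155.6944 g.
Cost = 155.6944 g / 1000 × $52.6/kg = $8.19.

$8.19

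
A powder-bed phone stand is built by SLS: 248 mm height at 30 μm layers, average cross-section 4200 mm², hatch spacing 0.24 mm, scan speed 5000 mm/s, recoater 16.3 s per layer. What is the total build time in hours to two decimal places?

45.47 hours

Number of layers: 248 / 0.03 → 8267 (rounded up).
Hatch length per layer: 4200 / 0.24 → 17500 mm.
Scan time per layer = 17500 / 5000, so 3.5 s.
Per-layer time: 3.5 + 16.3 → 19.8 s.
Build time = 8267 × 19.8 = 163686.6 s = 45.47 hours.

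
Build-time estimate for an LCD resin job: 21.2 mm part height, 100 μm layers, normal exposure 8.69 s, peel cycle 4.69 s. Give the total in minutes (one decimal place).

47.3 minutes

Layer count = ceil(21.2 / 0.1) = 212.
Each layer takes = 8.69 + 4.69, so 13.38 s.
Total = 212 × 13.38 = 2836.56 s = 47.3 minutes.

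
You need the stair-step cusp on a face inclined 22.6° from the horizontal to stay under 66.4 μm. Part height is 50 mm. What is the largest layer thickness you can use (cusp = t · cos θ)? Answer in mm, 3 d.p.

0.072 mm

Layer height = cusp / cos(22.6°) = 0.0664 / 0.9232 = 0.072 mm.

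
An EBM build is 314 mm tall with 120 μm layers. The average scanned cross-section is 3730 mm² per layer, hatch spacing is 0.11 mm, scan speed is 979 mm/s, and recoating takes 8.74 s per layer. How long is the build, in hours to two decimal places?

Layer count = ceil(314 / 0.12) = 2617.
Hatch length per layer = 3730 / 0.11, so 33909.1 mm.
Per-layer scan time = 33909.1 / 979, so 34.6365 s.
Layer cycle = 34.6365 + 8.74 = 43.3765 s.
2617 layers × 43.3765 s/layer = 113516.3005 s, i.e. 31.53 hours.

31.53 hours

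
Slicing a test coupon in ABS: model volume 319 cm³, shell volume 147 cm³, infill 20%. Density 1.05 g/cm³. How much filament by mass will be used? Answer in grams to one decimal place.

Infill region: 319 − 147 → 172 cm³.
Infill volume = 0.20 × 172 = 34.4 cm³.
Total printed volume = 147 + 34.4 = 181.4 cm³.
Mass = 181.4 × 1.05, so 190.47 g.

190.5 g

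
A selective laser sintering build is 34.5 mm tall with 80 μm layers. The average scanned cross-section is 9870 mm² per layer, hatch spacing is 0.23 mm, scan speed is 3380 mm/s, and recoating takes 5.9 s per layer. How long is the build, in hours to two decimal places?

Layer count = ceil(34.5 / 0.08) = 432.
Per-layer scan distance: 9870 / 0.23 → 42913 mm.
Laser time per layer = 42913 / 3380, so 12.6962 s.
Time per layer = 12.6962 + 5.9 = 18.5962 s.
Total: 432 × 18.5962 s = 8033.5584 s → 2.23 hours.

2.23 hours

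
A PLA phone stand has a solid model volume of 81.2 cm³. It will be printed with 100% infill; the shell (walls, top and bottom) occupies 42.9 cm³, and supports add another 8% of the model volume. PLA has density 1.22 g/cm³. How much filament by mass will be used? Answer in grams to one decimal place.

107.0 g

Interior volume = 81.2 − 42.9, so 38.3 cm³.
Deposited infill: 1.00 × 38.3 → 38.3 cm³.
Support = 0.08 × 81.2 = 6.496 cm³.
Total extruded: 42.9 + 38.3 + 6.496 → 87.696 cm³.
Mass: 87.696 × 1.22 → 106.98912 g.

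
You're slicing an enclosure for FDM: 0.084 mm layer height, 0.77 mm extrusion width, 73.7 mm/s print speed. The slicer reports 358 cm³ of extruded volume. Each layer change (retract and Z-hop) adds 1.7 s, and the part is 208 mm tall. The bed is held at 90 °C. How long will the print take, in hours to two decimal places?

Extrusion cross-section = 0.084 × 0.77, so 0.06468 mm².
Path length: 358000 mm³ / 0.06468 mm² → 5534941.2 mm.
Print-move time: 5534941.2 / 73.7 → 75101 s.
Number of layers: 208 / 0.084 → 2477 (rounded up).
Z-hop total: 2477 × 1.7 → 4210.9 s.
Altogether 75101 + 4210.9 = 79311.9 s, i.e. 22.03 hours.

22.03 hours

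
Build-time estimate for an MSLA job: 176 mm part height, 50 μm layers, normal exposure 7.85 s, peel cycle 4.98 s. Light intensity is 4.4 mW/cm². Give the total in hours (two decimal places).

Layers = ⌈176/0.05⌉ = 3520.
Per-layer time: 7.85 + 4.98 → 12.83 s.
Total = 3520 × 12.83 = 45161.6 s = 12.54 hours.

12.54 hours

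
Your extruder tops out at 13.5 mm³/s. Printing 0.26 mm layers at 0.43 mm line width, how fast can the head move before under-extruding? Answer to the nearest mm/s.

121 mm/s

Bead cross-section = 0.26 × 0.43 = 0.1118 mm².
Max speed = 13.5 / 0.1118 = 120.75 ≈ 121 mm/s.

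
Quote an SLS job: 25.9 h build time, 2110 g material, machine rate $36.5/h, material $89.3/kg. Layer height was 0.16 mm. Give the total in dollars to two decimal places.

Machine cost = 36.5 × 25.9 = $945.35.
Feedstock cost = 89.3 × 2110/1000 = $188.423.
Total = 945.35 + 188.423 = 1133.773 ≈ $1133.77.

$1133.77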